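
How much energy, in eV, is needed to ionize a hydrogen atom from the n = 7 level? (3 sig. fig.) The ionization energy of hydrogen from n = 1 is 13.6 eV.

E_7 = −13.60/49 = −0.278 eV, so ionization (to E = 0) requires 0.278 eV.

0.278 eV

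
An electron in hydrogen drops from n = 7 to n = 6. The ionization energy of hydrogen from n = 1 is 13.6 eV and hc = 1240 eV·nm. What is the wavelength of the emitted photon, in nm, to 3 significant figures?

ΔE = 13.60 × (1/6² − 1/7²) = 13.60 × 0.007370 = 0.1002 eV.
λ = hc/ΔE = 1240 / 0.1002 = 12400 nm.

12400 nm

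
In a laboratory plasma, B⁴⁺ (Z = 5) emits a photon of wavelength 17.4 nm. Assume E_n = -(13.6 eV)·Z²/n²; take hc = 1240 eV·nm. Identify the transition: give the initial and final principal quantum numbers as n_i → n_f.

n_i = 5, n_f = 2

The photon energy is ΔE = hc/λ = 1240 / 17.4 = 71.26 eV.
With Z = 5, ΔE = 340.0 × (1/n_f² − 1/n_i²), so 1/n_f² − 1/n_i² = 0.2096.
Trying n_f = 2 gives 1/n_i² = 0.04040, i.e. n_i ≈ 5; this pair matches.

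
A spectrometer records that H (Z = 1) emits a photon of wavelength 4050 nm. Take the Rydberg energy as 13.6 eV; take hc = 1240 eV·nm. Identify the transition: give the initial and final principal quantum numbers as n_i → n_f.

n_i = 5, n_f = 4

The photon energy is ΔE = hc/λ = 1240 / 4050 = 0.3062 eV.
With Z = 1, ΔE = 13.60 × (1/n_f² − 1/n_i²), so 1/n_f² − 1/n_i² = 0.02251.
Trying n_f = 4 gives 1/n_i² = 0.03999, i.e. n_i ≈ 5; this pair matches.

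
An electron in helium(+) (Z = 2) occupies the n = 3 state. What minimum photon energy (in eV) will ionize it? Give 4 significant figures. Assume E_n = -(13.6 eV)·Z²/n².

6.044 eV

E_n = −13.6 Z²/n² = −54.40/n² eV for Z = 2.
E_3 = −54.40/9 = −6.044 eV, so ionization (to E = 0) requires 6.044 eV.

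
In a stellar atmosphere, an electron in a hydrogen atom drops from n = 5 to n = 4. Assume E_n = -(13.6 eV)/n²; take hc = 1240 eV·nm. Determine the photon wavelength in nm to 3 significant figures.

ΔE = 13.60 × (1/4² − 1/5²) = 13.60 × 0.02250 = 0.3060 eV.
λ = hc/ΔE = 1240 / 0.3060 = 4050 nm.

4050 nm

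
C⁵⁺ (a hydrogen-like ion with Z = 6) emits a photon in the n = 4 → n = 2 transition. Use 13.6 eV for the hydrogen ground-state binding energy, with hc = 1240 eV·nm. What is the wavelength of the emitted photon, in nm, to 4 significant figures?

13.51 nm

For Z = 6 the level energies scale as Z², so the effective Rydberg energy is 13.6 × 36 = 489.6 eV.
ΔE = 489.6 × (1/2² − 1/4²) = 489.6 × 0.1875 = 91.80 eV.
λ = hc/ΔE = 1240 / 91.80 = 13.51 nm.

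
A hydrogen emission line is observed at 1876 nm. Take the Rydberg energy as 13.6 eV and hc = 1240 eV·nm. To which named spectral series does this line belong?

ΔE = 1240/1876 = 0.6610 eV.
This matches 13.6 × (1/3² − 1/4²), so n_f = 3: the Paschen series.

Paschen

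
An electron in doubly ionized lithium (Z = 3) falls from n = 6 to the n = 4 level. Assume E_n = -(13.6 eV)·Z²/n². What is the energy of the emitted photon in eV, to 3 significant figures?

The Bohr energies scale as Z², so for Z = 3: E_n = −122.4/n² eV.
E_6 = −122.4/36 = −3.400 eV and E_4 = −122.4/16 = −7.650 eV.
The photon energy is |E_6 − E_4| = 4.25 eV.

4.25 eV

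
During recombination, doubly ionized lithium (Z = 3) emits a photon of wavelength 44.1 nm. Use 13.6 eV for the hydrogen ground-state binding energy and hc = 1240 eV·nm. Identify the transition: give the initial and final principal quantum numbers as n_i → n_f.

n_i = 7, n_f = 2

The photon energy is ΔE = hc/λ = 1240 / 44.1 = 28.12 eV.
With Z = 3, ΔE = 122.4 × (1/n_f² − 1/n_i²), so 1/n_f² − 1/n_i² = 0.2297.
Trying n_f = 2 gives 1/n_i² = 0.02028, i.e. n_i ≈ 7; this pair matches.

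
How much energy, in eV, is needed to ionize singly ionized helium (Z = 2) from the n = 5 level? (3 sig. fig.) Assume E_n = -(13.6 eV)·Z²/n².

2.18 eV

E_n = −13.6 Z²/n² = −54.40/n² eV for Z = 2.
E_5 = −54.40/25 = −2.18 eV, so ionization (to E = 0) requires 2.18 eV.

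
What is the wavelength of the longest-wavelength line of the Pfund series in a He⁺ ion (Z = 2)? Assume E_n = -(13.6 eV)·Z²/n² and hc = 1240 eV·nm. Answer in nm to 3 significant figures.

The Pfund series terminates on n_f = 5; the first line has n_i = 5+1 = 6.
ΔE = 54.40 × (1/5² − 1/6²) = 0.6649 eV.
λ = 1240 / 0.6649 = 1860 nm.

1860 nm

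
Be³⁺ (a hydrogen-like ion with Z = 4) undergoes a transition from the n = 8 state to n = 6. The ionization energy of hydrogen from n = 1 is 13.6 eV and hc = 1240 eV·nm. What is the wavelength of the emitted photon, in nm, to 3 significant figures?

For Z = 4 the level energies scale as Z², so the effective Rydberg energy is 13.6 × 16 = 217.6 eV.
ΔE = 217.6 × (1/6² − 1/8²) = 217.6 × 0.01215 = 2.644 eV.
λ = hc/ΔE = 1240 / 2.644 = 469 nm.

469 nm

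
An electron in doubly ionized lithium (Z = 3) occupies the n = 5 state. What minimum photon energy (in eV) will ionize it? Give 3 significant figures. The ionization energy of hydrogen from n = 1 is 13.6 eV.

E_n = −13.6 Z²/n² = −122.4/n² eV for Z = 3.
E_5 = −122.4/25 = −4.90 eV, so ionization (to E = 0) requires 4.90 eV.

4.90 eV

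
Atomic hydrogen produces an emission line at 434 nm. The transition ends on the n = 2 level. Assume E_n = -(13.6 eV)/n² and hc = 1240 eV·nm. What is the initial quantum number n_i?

n_i = 5

The photon energy is ΔE = hc/λ = 1240 / 434 = 2.857 eV.
With Z = 1, ΔE = 13.60 × (1/n_f² − 1/n_i²), so 1/n_f² − 1/n_i² = 0.2101.
With n_f = 2: 1/n_i² = 1/4 − 0.2101 = 0.03992, so n_i ≈ 5.01.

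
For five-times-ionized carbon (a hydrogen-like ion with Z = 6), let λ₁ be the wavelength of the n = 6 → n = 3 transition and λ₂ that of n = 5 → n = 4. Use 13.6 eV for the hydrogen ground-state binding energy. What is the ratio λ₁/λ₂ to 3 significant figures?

λ ∝ 1/ΔE ∝ 1/(1/n_f² − 1/n_i²), and the Z² and hc factors cancel in the ratio.
λ₁/λ₂ = (1/4² − 1/5²)/(1/3² − 1/6²) = 0.02250/0.08333 = 0.270.

0.270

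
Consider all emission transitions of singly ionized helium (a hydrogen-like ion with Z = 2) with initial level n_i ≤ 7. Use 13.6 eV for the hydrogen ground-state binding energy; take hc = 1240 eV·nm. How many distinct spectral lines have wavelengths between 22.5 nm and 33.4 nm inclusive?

6

Enumerate all n_i → n_f pairs with 1 ≤ n_f < n_i ≤ 7 and compute λ = 1240 / [13.6·4·(1/n_f² − 1/n_i²)].
Lines falling in [22.5, 33.4] nm: 7→1 (23.27 nm), 6→1 (23.45 nm), 5→1 (23.74 nm), 4→1 (24.31 nm), 3→1 (25.64 nm), 2→1 (30.39 nm).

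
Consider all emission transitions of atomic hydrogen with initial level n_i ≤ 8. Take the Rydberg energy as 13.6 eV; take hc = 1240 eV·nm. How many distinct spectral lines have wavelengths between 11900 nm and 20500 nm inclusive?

Enumerate all n_i → n_f pairs with 1 ≤ n_f < n_i ≤ 8 and compute λ = 1240 / [13.6·1·(1/n_f² − 1/n_i²)].
Lines falling in [11900, 20500] nm: 7→6 (12370 nm), 8→7 (19060 nm).

2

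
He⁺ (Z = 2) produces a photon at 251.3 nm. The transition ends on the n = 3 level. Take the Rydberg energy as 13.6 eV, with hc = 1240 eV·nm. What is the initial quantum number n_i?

The photon energy is ΔE = hc/λ = 1240 / 251.3 = 4.934 eV.
With Z = 2, ΔE = 54.40 × (1/n_f² − 1/n_i²), so 1/n_f² − 1/n_i² = 0.09070.
With n_f = 3: 1/n_i² = 1/9 − 0.09070 = 0.02041, so n_i ≈ 7.00.

n_i = 7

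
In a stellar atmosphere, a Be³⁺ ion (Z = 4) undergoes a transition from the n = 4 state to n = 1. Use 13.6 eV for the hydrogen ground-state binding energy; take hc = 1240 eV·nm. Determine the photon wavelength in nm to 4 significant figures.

6.078 nm

For Z = 4 the level energies scale as Z², so the effective Rydberg energy is 13.6 × 16 = 217.6 eV.
ΔE = 217.6 × (1/1² − 1/4²) = 217.6 × 0.9375 = 204.0 eV.
λ = hc/ΔE = 1240 / 204.0 = 6.078 nm.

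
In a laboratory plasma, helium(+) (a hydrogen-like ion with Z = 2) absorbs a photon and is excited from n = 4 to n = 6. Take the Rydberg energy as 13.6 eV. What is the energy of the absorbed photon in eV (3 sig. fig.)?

1.89 eV

The Bohr energies scale as Z², so for Z = 2: E_n = −54.40/n² eV.
E_6 = −54.40/36 = −1.511 eV and E_4 = −54.40/16 = −3.400 eV.
The photon energy is |E_6 − E_4| = 1.89 eV.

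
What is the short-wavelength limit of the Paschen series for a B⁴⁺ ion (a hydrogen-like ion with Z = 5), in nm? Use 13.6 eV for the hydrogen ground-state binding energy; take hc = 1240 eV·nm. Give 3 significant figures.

32.8 nm

The Paschen series has lower level n_f = 3; the series limit corresponds to n_i → ∞.
ΔE_max = 13.6 × 25 / 3² = 37.78 eV.
λ_min = 1240 / 37.78 = 32.8 nm.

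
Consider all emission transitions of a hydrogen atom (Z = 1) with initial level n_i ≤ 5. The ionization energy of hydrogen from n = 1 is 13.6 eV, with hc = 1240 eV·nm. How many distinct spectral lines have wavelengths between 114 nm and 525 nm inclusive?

Enumerate all n_i → n_f pairs with 1 ≤ n_f < n_i ≤ 5 and compute λ = 1240 / [13.6·1·(1/n_f² − 1/n_i²)].
Lines falling in [114, 525] nm: 2→1 (121.6 nm), 5→2 (434.2 nm), 4→2 (486.3 nm).

3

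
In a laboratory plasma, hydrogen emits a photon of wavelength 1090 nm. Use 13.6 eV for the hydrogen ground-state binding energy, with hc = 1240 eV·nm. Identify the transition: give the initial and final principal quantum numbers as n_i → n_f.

The photon energy is ΔE = hc/λ = 1240 / 1090 = 1.138 eV.
With Z = 1, ΔE = 13.60 × (1/n_f² − 1/n_i²), so 1/n_f² − 1/n_i² = 0.08365.
Trying n_f = 3 gives 1/n_i² = 0.02746, i.e. n_i ≈ 6; this pair matches.

n_i = 6, n_f = 3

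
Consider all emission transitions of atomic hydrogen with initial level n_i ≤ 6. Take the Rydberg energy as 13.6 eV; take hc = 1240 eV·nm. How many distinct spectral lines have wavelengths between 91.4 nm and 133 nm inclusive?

Enumerate all n_i → n_f pairs with 1 ≤ n_f < n_i ≤ 6 and compute λ = 1240 / [13.6·1·(1/n_f² − 1/n_i²)].
Lines falling in [91.4, 133] nm: 6→1 (93.78 nm), 5→1 (94.98 nm), 4→1 (97.25 nm), 3→1 (102.6 nm), 2→1 (121.6 nm).

5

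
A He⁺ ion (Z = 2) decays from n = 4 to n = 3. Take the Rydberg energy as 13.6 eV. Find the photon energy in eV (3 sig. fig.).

The Bohr energies scale as Z², so for Z = 2: E_n = −54.40/n² eV.
E_4 = −54.40/16 = −3.400 eV and E_3 = −54.40/9 = −6.044 eV.
The photon energy is |E_4 − E_3| = 2.64 eV.

2.64 eV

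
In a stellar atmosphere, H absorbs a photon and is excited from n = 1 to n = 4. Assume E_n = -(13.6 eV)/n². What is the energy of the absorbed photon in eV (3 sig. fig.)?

E_4 = −13.60/16 = −0.8500 eV and E_1 = −13.60/1 = −13.60 eV.
The photon energy is |E_4 − E_1| = 12.8 eV.

12.8 eV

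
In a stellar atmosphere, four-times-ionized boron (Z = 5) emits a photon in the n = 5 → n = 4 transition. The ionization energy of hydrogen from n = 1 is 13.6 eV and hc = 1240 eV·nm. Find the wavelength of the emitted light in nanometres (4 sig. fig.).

For Z = 5 the level energies scale as Z², so the effective Rydberg energy is 13.6 × 25 = 340.0 eV.
ΔE = 340.0 × (1/4² − 1/5²) = 340.0 × 0.02250 = 7.650 eV.
λ = hc/ΔE = 1240 / 7.650 = 162.1 nm.

162.1 nm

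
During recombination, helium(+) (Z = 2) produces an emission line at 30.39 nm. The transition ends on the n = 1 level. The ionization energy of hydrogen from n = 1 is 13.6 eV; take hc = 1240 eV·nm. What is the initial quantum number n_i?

n_i = 2

The photon energy is ΔE = hc/λ = 1240 / 30.39 = 40.80 eV.
With Z = 2, ΔE = 54.40 × (1/n_f² − 1/n_i²), so 1/n_f² − 1/n_i² = 0.7501.
With n_f = 1: 1/n_i² = 1/1 − 0.7501 = 0.2499, so n_i ≈ 2.00.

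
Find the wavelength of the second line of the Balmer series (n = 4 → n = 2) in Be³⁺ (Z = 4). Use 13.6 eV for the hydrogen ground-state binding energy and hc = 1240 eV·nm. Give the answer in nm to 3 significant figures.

30.4 nm

The Balmer series terminates on n_f = 2; the second line has n_i = 2+2 = 4.
ΔE = 217.6 × (1/2² − 1/4²) = 40.80 eV.
λ = 1240 / 40.80 = 30.4 nm.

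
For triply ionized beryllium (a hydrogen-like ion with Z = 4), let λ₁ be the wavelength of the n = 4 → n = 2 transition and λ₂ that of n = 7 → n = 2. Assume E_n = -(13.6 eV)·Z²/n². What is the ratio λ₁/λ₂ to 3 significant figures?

1.22

λ ∝ 1/ΔE ∝ 1/(1/n_f² − 1/n_i²), and the Z² and hc factors cancel in the ratio.
λ₁/λ₂ = (1/2² − 1/7²)/(1/2² − 1/4²) = 0.2296/0.1875 = 1.22.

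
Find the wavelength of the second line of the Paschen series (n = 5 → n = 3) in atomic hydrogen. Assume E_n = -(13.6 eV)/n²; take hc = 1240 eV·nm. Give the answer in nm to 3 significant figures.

The Paschen series terminates on n_f = 3; the second line has n_i = 3+2 = 5.
ΔE = 13.60 × (1/3² − 1/5²) = 0.9671 eV.
λ = 1240 / 0.9671 = 1280 nm.

1280 nm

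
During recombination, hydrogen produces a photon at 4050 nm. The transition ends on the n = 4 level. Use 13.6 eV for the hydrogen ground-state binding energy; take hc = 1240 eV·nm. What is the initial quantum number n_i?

n_i = 5

The photon energy is ΔE = hc/λ = 1240 / 4050 = 0.3062 eV.
With Z = 1, ΔE = 13.60 × (1/n_f² − 1/n_i²), so 1/n_f² − 1/n_i² = 0.02251.
With n_f = 4: 1/n_i² = 1/16 − 0.02251 = 0.03999, so n_i ≈ 5.00.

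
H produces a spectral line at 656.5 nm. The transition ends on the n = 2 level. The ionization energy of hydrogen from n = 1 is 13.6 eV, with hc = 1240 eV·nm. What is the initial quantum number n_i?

The photon energy is ΔE = hc/λ = 1240 / 656.5 = 1.889 eV.
With Z = 1, ΔE = 13.60 × (1/n_f² − 1/n_i²), so 1/n_f² − 1/n_i² = 0.1389.
With n_f = 2: 1/n_i² = 1/4 − 0.1389 = 0.1111, so n_i ≈ 3.00.

n_i = 3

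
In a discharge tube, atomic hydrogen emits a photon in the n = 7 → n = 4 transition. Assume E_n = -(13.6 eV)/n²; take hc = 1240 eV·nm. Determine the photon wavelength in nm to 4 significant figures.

ΔE = 13.60 × (1/4² − 1/7²) = 13.60 × 0.04209 = 0.5724 eV.
λ = hc/ΔE = 1240 / 0.5724 = 2166 nm.
This line belongs to the Brackett series.

2166 nm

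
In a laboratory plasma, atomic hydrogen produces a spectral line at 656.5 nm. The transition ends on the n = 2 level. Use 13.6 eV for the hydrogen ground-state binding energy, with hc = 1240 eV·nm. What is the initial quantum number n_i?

The photon energy is ΔE = hc/λ = 1240 / 656.5 = 1.889 eV.
With Z = 1, ΔE = 13.60 × (1/n_f² − 1/n_i²), so 1/n_f² − 1/n_i² = 0.1389.
With n_f = 2: 1/n_i² = 1/4 − 0.1389 = 0.1111, so n_i ≈ 3.00.

n_i = 3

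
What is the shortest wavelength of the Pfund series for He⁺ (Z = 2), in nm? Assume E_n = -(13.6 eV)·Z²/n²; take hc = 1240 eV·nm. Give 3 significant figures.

The Pfund series has lower level n_f = 5; the series limit corresponds to n_i → ∞.
ΔE_max = 13.6 × 4 / 5² = 2.176 eV.
λ_min = 1240 / 2.176 = 570 nm.

570 nm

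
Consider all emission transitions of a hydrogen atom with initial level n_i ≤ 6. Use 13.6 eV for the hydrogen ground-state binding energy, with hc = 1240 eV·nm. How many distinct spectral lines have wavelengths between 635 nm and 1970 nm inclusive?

Enumerate all n_i → n_f pairs with 1 ≤ n_f < n_i ≤ 6 and compute λ = 1240 / [13.6·1·(1/n_f² − 1/n_i²)].
Lines falling in [635, 1970] nm: 3→2 (656.5 nm), 6→3 (1094 nm), 5→3 (1282 nm), 4→3 (1876 nm).

4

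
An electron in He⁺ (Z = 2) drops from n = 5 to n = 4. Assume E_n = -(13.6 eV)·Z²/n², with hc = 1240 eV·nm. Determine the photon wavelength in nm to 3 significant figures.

1010 nm

For Z = 2 the level energies scale as Z², so the effective Rydberg energy is 13.6 × 4 = 54.40 eV.
ΔE = 54.40 × (1/4² − 1/5²) = 54.40 × 0.02250 = 1.224 eV.
λ = hc/ΔE = 1240 / 1.224 = 1010 nm.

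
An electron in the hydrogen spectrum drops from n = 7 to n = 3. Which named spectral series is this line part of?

The series is set by the lower level: n_f = 3 is the Paschen series.

Paschen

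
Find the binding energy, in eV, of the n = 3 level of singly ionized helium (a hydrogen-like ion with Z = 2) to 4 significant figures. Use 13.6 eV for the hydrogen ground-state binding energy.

6.044 eV

E_n = −13.6 Z²/n² = −54.40/n² eV for Z = 2.
E_3 = −54.40/9 = −6.044 eV, so ionization (to E = 0) requires 6.044 eV.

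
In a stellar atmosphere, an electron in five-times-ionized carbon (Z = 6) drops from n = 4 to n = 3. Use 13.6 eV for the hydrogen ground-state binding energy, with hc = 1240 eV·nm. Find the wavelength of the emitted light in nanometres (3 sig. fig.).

52.1 nm

For Z = 6 the level energies scale as Z², so the effective Rydberg energy is 13.6 × 36 = 489.6 eV.
ΔE = 489.6 × (1/3² − 1/4²) = 489.6 × 0.04861 = 23.80 eV.
λ = hc/ΔE = 1240 / 23.80 = 52.1 nm.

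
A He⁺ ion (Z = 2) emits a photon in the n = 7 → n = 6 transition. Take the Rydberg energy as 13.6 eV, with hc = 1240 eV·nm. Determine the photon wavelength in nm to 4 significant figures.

3093 nm

For Z = 2 the level energies scale as Z², so the effective Rydberg energy is 13.6 × 4 = 54.40 eV.
ΔE = 54.40 × (1/6² − 1/7²) = 54.40 × 0.007370 = 0.4009 eV.
λ = hc/ΔE = 1240 / 0.4009 = 3093 nm.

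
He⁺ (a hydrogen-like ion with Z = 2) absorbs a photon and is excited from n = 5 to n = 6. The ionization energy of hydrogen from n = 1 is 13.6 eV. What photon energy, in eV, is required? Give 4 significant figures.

The Bohr energies scale as Z², so for Z = 2: E_n = −54.40/n² eV.
E_6 = −54.40/36 = −1.511 eV and E_5 = −54.40/25 = −2.176 eV.
The photon energy is |E_6 − E_5| = 0.6649 eV.

0.6649 eV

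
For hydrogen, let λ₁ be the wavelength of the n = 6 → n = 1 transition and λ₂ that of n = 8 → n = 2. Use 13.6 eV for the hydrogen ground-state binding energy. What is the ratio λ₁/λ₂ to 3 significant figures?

0.241

λ ∝ 1/ΔE ∝ 1/(1/n_f² − 1/n_i²), and the Z² and hc factors cancel in the ratio.
λ₁/λ₂ = (1/2² − 1/8²)/(1/1² − 1/6²) = 0.2344/0.9722 = 0.241.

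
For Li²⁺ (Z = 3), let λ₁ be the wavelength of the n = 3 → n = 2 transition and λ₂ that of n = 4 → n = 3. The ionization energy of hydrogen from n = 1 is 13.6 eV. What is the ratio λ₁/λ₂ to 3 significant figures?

0.350

λ ∝ 1/ΔE ∝ 1/(1/n_f² − 1/n_i²), and the Z² and hc factors cancel in the ratio.
λ₁/λ₂ = (1/3² − 1/4²)/(1/2² − 1/3²) = 0.04861/0.1389 = 0.350.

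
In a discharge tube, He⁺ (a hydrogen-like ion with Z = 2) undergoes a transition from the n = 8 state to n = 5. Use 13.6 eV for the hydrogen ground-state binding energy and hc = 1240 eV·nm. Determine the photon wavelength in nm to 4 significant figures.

935.1 nm

For Z = 2 the level energies scale as Z², so the effective Rydberg energy is 13.6 × 4 = 54.40 eV.
ΔE = 54.40 × (1/5² − 1/8²) = 54.40 × 0.02438 = 1.326 eV.
λ = hc/ΔE = 1240 / 1.326 = 935.1 nm.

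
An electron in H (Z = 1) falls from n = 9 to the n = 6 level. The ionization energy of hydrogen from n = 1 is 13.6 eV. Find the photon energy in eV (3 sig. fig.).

0.210 eV

E_9 = −13.60/81 = −0.1679 eV and E_6 = −13.60/36 = −0.3778 eV.
The photon energy is |E_9 − E_6| = 0.210 eV.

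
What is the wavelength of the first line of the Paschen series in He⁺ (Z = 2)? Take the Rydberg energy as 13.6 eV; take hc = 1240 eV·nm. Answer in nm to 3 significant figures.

The Paschen series terminates on n_f = 3; the first line has n_i = 3+1 = 4.
ΔE = 54.40 × (1/3² − 1/4²) = 2.644 eV.
λ = 1240 / 2.644 = 469 nm.

469 nm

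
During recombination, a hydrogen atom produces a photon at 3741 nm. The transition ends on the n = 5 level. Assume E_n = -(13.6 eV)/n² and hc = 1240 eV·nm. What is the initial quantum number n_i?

n_i = 8

The photon energy is ΔE = hc/λ = 1240 / 3741 = 0.3315 eV.
With Z = 1, ΔE = 13.60 × (1/n_f² − 1/n_i²), so 1/n_f² − 1/n_i² = 0.02437.
With n_f = 5: 1/n_i² = 1/25 − 0.02437 = 0.01563, so n_i ≈ 8.00.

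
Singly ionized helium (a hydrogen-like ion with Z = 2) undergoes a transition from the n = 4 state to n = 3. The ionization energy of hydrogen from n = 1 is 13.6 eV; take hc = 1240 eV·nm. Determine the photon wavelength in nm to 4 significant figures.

For Z = 2 the level energies scale as Z², so the effective Rydberg energy is 13.6 × 4 = 54.40 eV.
ΔE = 54.40 × (1/3² − 1/4²) = 54.40 × 0.04861 = 2.644 eV.
λ = hc/ΔE = 1240 / 2.644 = 468.9 nm.

468.9 nm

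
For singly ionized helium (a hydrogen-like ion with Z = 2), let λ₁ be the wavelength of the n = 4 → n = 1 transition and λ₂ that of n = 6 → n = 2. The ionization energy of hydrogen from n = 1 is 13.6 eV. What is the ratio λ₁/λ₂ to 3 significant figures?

λ ∝ 1/ΔE ∝ 1/(1/n_f² − 1/n_i²), and the Z² and hc factors cancel in the ratio.
λ₁/λ₂ = (1/2² − 1/6²)/(1/1² − 1/4²) = 0.2222/0.9375 = 0.237.

0.237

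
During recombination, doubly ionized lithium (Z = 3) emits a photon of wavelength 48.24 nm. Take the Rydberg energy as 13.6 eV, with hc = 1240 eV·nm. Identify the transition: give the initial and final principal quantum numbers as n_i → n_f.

n_i = 5, n_f = 2

The photon energy is ΔE = hc/λ = 1240 / 48.24 = 25.70 eV.
With Z = 3, ΔE = 122.4 × (1/n_f² − 1/n_i²), so 1/n_f² − 1/n_i² = 0.2100.
Trying n_f = 2 gives 1/n_i² = 0.03999, i.e. n_i ≈ 5; this pair matches.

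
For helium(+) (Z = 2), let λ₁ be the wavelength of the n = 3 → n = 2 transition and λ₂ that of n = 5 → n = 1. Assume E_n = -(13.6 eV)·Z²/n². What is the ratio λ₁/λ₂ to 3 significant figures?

λ ∝ 1/ΔE ∝ 1/(1/n_f² − 1/n_i²), and the Z² and hc factors cancel in the ratio.
λ₁/λ₂ = (1/1² − 1/5²)/(1/2² − 1/3²) = 0.9600/0.1389 = 6.91.

6.91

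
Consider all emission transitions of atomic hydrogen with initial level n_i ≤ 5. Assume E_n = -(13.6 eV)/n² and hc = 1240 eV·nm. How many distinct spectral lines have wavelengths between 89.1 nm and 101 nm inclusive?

2

Enumerate all n_i → n_f pairs with 1 ≤ n_f < n_i ≤ 5 and compute λ = 1240 / [13.6·1·(1/n_f² − 1/n_i²)].
Lines falling in [89.1, 101] nm: 5→1 (94.98 nm), 4→1 (97.25 nm).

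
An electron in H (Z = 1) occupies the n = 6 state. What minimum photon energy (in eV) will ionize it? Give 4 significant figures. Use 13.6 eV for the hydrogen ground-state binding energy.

0.3778 eV

E_6 = −13.60/36 = −0.3778 eV, so ionization (to E = 0) requires 0.3778 eV.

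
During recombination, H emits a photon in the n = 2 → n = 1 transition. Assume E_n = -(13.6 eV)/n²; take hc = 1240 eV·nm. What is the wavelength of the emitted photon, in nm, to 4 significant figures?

ΔE = 13.60 × (1/1² − 1/2²) = 13.60 × 0.7500 = 10.20 eV.
λ = hc/ΔE = 1240 / 10.20 = 121.6 nm.

121.6 nm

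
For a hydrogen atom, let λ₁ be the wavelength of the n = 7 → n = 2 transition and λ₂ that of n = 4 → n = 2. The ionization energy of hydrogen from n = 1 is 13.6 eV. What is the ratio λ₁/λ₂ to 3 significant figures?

0.817

λ ∝ 1/ΔE ∝ 1/(1/n_f² − 1/n_i²), and the Z² and hc factors cancel in the ratio.
λ₁/λ₂ = (1/2² − 1/4²)/(1/2² − 1/7²) = 0.1875/0.2296 = 0.817.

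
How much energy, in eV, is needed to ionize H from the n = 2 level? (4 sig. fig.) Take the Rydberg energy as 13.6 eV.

3.400 eV

E_2 = −13.60/4 = −3.400 eV, so ionization (to E = 0) requires 3.400 eV.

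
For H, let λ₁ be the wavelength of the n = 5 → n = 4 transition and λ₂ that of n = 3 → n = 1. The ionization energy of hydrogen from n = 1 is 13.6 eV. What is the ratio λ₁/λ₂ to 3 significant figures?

39.5

λ ∝ 1/ΔE ∝ 1/(1/n_f² − 1/n_i²), and the Z² and hc factors cancel in the ratio.
λ₁/λ₂ = (1/1² − 1/3²)/(1/4² − 1/5²) = 0.8889/0.02250 = 39.5.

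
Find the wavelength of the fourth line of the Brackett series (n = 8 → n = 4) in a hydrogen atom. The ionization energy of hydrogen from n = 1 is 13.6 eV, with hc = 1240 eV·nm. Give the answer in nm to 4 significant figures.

The Brackett series terminates on n_f = 4; the fourth line has n_i = 4+4 = 8.
ΔE = 13.60 × (1/4² − 1/8²) = 0.6375 eV.
λ = 1240 / 0.6375 = 1945 nm.

1945 nm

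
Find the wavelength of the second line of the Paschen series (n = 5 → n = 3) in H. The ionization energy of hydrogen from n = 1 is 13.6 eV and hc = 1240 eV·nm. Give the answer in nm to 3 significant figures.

The Paschen series terminates on n_f = 3; the second line has n_i = 3+2 = 5.
ΔE = 13.60 × (1/3² − 1/5²) = 0.9671 eV.
λ = 1240 / 0.9671 = 1280 nm.

1280 nm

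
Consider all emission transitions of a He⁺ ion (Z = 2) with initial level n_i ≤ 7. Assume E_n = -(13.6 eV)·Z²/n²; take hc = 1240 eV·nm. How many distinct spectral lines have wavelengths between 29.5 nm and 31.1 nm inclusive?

Enumerate all n_i → n_f pairs with 1 ≤ n_f < n_i ≤ 7 and compute λ = 1240 / [13.6·4·(1/n_f² − 1/n_i²)].
Lines falling in [29.5, 31.1] nm: 2→1 (30.39 nm).

1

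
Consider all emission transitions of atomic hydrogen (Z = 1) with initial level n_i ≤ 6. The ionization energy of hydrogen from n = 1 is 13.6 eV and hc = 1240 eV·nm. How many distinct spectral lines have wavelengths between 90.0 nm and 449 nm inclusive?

Enumerate all n_i → n_f pairs with 1 ≤ n_f < n_i ≤ 6 and compute λ = 1240 / [13.6·1·(1/n_f² − 1/n_i²)].
Lines falling in [90.0, 449] nm: 6→1 (93.78 nm), 5→1 (94.98 nm), 4→1 (97.25 nm), 3→1 (102.6 nm), 2→1 (121.6 nm), 6→2 (410.3 nm), 5→2 (434.2 nm).

7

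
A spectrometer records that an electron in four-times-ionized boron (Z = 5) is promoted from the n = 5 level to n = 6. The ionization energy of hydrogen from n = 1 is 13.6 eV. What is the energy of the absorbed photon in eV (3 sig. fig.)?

4.16 eV

The Bohr energies scale as Z², so for Z = 5: E_n = −340.0/n² eV.
E_6 = −340.0/36 = −9.444 eV and E_5 = −340.0/25 = −13.60 eV.
The photon energy is |E_6 − E_5| = 4.16 eV.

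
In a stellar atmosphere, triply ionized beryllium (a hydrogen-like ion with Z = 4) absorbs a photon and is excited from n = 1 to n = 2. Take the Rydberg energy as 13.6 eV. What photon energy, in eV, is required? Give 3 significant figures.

The Bohr energies scale as Z², so for Z = 4: E_n = −217.6/n² eV.
E_2 = −217.6/4 = −54.40 eV and E_1 = −217.6/1 = −217.6 eV.
The photon energy is |E_2 − E_1| = 163 eV.

163 eV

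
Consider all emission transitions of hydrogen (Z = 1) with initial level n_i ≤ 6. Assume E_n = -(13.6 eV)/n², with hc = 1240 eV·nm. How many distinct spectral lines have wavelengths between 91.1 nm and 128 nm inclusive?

5

Enumerate all n_i → n_f pairs with 1 ≤ n_f < n_i ≤ 6 and compute λ = 1240 / [13.6·1·(1/n_f² − 1/n_i²)].
Lines falling in [91.1, 128] nm: 6→1 (93.78 nm), 5→1 (94.98 nm), 4→1 (97.25 nm), 3→1 (102.6 nm), 2→1 (121.6 nm).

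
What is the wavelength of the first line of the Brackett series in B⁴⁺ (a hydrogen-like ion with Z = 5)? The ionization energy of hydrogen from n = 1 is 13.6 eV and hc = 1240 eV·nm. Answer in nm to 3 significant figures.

162 nm

The Brackett series terminates on n_f = 4; the first line has n_i = 4+1 = 5.
ΔE = 340.0 × (1/4² − 1/5²) = 7.650 eV.
λ = 1240 / 7.650 = 162 nm.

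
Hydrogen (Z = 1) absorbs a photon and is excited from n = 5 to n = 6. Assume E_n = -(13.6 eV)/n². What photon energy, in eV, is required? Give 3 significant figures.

E_6 = −13.60/36 = −0.3778 eV and E_5 = −13.60/25 = −0.5440 eV.
The photon energy is |E_6 − E_5| = 0.166 eV.

0.166 eV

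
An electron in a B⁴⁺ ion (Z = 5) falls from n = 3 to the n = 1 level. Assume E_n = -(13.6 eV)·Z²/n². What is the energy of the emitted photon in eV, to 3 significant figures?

The Bohr energies scale as Z², so for Z = 5: E_n = −340.0/n² eV.
E_3 = −340.0/9 = −37.78 eV and E_1 = −340.0/1 = −340.0 eV.
The photon energy is |E_3 − E_1| = 302 eV.

302 eV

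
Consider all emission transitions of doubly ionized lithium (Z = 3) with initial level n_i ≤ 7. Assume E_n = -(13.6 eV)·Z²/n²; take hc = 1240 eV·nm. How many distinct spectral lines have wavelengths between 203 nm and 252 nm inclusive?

2

Enumerate all n_i → n_f pairs with 1 ≤ n_f < n_i ≤ 7 and compute λ = 1240 / [13.6·9·(1/n_f² − 1/n_i²)].
Lines falling in [203, 252] nm: 4→3 (208.4 nm), 7→4 (240.7 nm).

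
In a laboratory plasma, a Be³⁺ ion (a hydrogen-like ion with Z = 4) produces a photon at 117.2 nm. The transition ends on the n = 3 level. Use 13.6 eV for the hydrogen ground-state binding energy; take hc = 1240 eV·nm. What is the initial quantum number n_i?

n_i = 4

The photon energy is ΔE = hc/λ = 1240 / 117.2 = 10.58 eV.
With Z = 4, ΔE = 217.6 × (1/n_f² − 1/n_i²), so 1/n_f² − 1/n_i² = 0.04862.
With n_f = 3: 1/n_i² = 1/9 − 0.04862 = 0.06249, so n_i ≈ 4.00.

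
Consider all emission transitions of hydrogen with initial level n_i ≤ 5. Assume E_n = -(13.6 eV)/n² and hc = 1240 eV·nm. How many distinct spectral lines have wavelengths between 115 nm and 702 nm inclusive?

Enumerate all n_i → n_f pairs with 1 ≤ n_f < n_i ≤ 5 and compute λ = 1240 / [13.6·1·(1/n_f² − 1/n_i²)].
Lines falling in [115, 702] nm: 2→1 (121.6 nm), 5→2 (434.2 nm), 4→2 (486.3 nm), 3→2 (656.5 nm).

4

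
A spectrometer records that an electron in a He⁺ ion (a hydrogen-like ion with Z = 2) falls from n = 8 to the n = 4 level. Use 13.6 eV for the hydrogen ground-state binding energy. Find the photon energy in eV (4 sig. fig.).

The Bohr energies scale as Z², so for Z = 2: E_n = −54.40/n² eV.
E_8 = −54.40/64 = −0.8500 eV and E_4 = −54.40/16 = −3.400 eV.
The photon energy is |E_8 − E_4| = 2.550 eV.

2.550 eV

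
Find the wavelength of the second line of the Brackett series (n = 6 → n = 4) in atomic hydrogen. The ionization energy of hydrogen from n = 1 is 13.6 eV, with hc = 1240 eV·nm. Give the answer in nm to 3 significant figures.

2630 nm

The Brackett series terminates on n_f = 4; the second line has n_i = 4+2 = 6.
ΔE = 13.60 × (1/4² − 1/6²) = 0.4722 eV.
λ = 1240 / 0.4722 = 2630 nm.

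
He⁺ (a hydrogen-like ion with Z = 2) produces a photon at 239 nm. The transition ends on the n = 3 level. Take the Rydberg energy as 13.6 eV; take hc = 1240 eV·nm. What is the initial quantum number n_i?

n_i = 8

The photon energy is ΔE = hc/λ = 1240 / 239 = 5.188 eV.
With Z = 2, ΔE = 54.40 × (1/n_f² − 1/n_i²), so 1/n_f² − 1/n_i² = 0.09537.
With n_f = 3: 1/n_i² = 1/9 − 0.09537 = 0.01574, so n_i ≈ 7.97.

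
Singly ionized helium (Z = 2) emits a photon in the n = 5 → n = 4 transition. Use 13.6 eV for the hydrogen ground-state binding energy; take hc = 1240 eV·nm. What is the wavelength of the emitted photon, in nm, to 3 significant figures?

1010 nm

For Z = 2 the level energies scale as Z², so the effective Rydberg energy is 13.6 × 4 = 54.40 eV.
ΔE = 54.40 × (1/4² − 1/5²) = 54.40 × 0.02250 = 1.224 eV.
λ = hc/ΔE = 1240 / 1.224 = 1010 nm.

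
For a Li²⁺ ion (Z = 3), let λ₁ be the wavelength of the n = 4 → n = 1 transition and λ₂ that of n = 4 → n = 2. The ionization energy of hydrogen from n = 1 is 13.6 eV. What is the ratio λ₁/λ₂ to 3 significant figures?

λ ∝ 1/ΔE ∝ 1/(1/n_f² − 1/n_i²), and the Z² and hc factors cancel in the ratio.
λ₁/λ₂ = (1/2² − 1/4²)/(1/1² − 1/4²) = 0.1875/0.9375 = 0.200.

0.200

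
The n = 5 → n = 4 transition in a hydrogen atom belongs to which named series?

The series is set by the lower level: n_f = 4 is the Brackett series.

Brackett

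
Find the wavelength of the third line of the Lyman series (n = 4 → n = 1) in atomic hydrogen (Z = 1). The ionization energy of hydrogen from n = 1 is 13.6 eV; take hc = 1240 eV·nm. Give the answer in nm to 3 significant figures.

97.3 nm

The Lyman series terminates on n_f = 1; the third line has n_i = 1+3 = 4.
ΔE = 13.60 × (1/1² − 1/4²) = 12.75 eV.
λ = 1240 / 12.75 = 97.3 nm.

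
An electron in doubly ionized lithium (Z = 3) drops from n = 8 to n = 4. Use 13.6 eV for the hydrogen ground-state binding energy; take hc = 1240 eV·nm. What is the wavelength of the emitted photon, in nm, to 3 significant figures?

216 nm

For Z = 3 the level energies scale as Z², so the effective Rydberg energy is 13.6 × 9 = 122.4 eV.
ΔE = 122.4 × (1/4² − 1/8²) = 122.4 × 0.04688 = 5.738 eV.
λ = hc/ΔE = 1240 / 5.738 = 216 nm.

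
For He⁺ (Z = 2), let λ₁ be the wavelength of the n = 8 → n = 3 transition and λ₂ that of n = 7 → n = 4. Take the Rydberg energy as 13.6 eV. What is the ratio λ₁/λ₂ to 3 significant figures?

λ ∝ 1/ΔE ∝ 1/(1/n_f² − 1/n_i²), and the Z² and hc factors cancel in the ratio.
λ₁/λ₂ = (1/4² − 1/7²)/(1/3² − 1/8²) = 0.04209/0.09549 = 0.441.

0.441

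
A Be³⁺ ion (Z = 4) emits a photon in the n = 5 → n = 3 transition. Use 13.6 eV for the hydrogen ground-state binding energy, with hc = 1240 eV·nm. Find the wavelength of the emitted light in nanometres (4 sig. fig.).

80.14 nm

For Z = 4 the level energies scale as Z², so the effective Rydberg energy is 13.6 × 16 = 217.6 eV.
ΔE = 217.6 × (1/3² − 1/5²) = 217.6 × 0.07111 = 15.47 eV.
λ = hc/ΔE = 1240 / 15.47 = 80.14 nm.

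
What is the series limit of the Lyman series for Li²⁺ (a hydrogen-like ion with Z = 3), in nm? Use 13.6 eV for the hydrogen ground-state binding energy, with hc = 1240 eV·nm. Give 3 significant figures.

The Lyman series has lower level n_f = 1; the series limit corresponds to n_i → ∞.
ΔE_max = 13.6 × 9 / 1² = 122.4 eV.
λ_min = 1240 / 122.4 = 10.1 nm.

10.1 nm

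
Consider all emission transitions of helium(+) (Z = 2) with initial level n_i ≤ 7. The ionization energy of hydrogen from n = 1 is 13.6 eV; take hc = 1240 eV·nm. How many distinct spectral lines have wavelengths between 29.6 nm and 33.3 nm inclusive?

Enumerate all n_i → n_f pairs with 1 ≤ n_f < n_i ≤ 7 and compute λ = 1240 / [13.6·4·(1/n_f² − 1/n_i²)].
Lines falling in [29.6, 33.3] nm: 2→1 (30.39 nm).

1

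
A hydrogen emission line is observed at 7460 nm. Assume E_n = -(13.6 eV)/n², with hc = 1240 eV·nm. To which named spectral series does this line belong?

ΔE = 1240/7460 = 0.1662 eV.
This matches 13.6 × (1/5² − 1/6²), so n_f = 5: the Pfund series.

Pfund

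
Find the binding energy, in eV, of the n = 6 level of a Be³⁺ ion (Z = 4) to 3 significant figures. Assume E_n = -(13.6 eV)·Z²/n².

E_n = −13.6 Z²/n² = −217.6/n² eV for Z = 4.
E_6 = −217.6/36 = −6.04 eV, so ionization (to E = 0) requires 6.04 eV.

6.04 eV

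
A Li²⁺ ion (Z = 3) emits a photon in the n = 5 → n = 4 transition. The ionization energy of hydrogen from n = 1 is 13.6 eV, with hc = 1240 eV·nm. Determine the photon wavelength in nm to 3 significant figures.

For Z = 3 the level energies scale as Z², so the effective Rydberg energy is 13.6 × 9 = 122.4 eV.
ΔE = 122.4 × (1/4² − 1/5²) = 122.4 × 0.02250 = 2.754 eV.
λ = hc/ΔE = 1240 / 2.754 = 450 nm.

450 nm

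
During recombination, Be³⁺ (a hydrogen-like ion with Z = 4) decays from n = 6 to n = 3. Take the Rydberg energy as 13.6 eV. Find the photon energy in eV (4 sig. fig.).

The Bohr energies scale as Z², so for Z = 4: E_n = −217.6/n² eV.
E_6 = −217.6/36 = −6.044 eV and E_3 = −217.6/9 = −24.18 eV.
The photon energy is |E_6 − E_3| = 18.13 eV.

18.13 eV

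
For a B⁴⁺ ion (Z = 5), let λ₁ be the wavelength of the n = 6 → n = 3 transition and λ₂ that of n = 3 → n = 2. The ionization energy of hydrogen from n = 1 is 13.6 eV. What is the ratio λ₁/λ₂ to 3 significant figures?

λ ∝ 1/ΔE ∝ 1/(1/n_f² − 1/n_i²), and the Z² and hc factors cancel in the ratio.
λ₁/λ₂ = (1/2² − 1/3²)/(1/3² − 1/6²) = 0.1389/0.08333 = 1.67.

1.67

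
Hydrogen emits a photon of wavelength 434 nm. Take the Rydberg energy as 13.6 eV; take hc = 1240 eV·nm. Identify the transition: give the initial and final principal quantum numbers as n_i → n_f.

n_i = 5, n_f = 2

The photon energy is ΔE = hc/λ = 1240 / 434 = 2.857 eV.
With Z = 1, ΔE = 13.60 × (1/n_f² − 1/n_i²), so 1/n_f² − 1/n_i² = 0.2101.
Trying n_f = 2 gives 1/n_i² = 0.03992, i.e. n_i ≈ 5; this pair matches.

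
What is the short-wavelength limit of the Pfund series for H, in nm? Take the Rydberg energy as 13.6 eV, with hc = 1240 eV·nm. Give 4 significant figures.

The Pfund series has lower level n_f = 5; the series limit corresponds to n_i → ∞.
ΔE_max = 13.6 × 1 / 5² = 0.5440 eV.
λ_min = 1240 / 0.5440 = 2279 nm.

2279 nm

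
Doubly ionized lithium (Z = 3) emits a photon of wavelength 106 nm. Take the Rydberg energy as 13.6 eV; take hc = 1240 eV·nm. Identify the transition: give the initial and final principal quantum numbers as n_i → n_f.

The photon energy is ΔE = hc/λ = 1240 / 106 = 11.70 eV.
With Z = 3, ΔE = 122.4 × (1/n_f² − 1/n_i²), so 1/n_f² − 1/n_i² = 0.09557.
Trying n_f = 3 gives 1/n_i² = 0.01554, i.e. n_i ≈ 8; this pair matches.

n_i = 8, n_f = 3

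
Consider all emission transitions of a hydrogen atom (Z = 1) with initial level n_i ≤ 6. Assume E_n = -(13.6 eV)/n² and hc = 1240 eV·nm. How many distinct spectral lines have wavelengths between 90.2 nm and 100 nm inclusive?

Enumerate all n_i → n_f pairs with 1 ≤ n_f < n_i ≤ 6 and compute λ = 1240 / [13.6·1·(1/n_f² − 1/n_i²)].
Lines falling in [90.2, 100] nm: 6→1 (93.78 nm), 5→1 (94.98 nm), 4→1 (97.25 nm).

3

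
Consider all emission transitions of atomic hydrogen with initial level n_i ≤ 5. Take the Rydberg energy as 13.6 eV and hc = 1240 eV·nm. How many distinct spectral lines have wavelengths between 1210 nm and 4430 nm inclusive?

3

Enumerate all n_i → n_f pairs with 1 ≤ n_f < n_i ≤ 5 and compute λ = 1240 / [13.6·1·(1/n_f² − 1/n_i²)].
Lines falling in [1210, 4430] nm: 5→3 (1282 nm), 4→3 (1876 nm), 5→4 (4052 nm).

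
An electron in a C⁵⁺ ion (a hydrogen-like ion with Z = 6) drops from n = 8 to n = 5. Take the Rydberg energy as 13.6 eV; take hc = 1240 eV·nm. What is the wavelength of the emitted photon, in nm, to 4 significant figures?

103.9 nm

For Z = 6 the level energies scale as Z², so the effective Rydberg energy is 13.6 × 36 = 489.6 eV.
ΔE = 489.6 × (1/5² − 1/8²) = 489.6 × 0.02438 = 11.93 eV.
λ = hc/ΔE = 1240 / 11.93 = 103.9 nm.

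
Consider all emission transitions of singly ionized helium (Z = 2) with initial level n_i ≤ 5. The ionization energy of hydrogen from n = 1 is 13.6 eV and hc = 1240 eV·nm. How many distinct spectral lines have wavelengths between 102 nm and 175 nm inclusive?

Enumerate all n_i → n_f pairs with 1 ≤ n_f < n_i ≤ 5 and compute λ = 1240 / [13.6·4·(1/n_f² − 1/n_i²)].
Lines falling in [102, 175] nm: 5→2 (108.5 nm), 4→2 (121.6 nm), 3→2 (164.1 nm).

3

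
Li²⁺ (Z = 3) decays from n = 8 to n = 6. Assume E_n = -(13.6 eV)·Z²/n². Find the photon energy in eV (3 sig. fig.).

1.49 eV

The Bohr energies scale as Z², so for Z = 3: E_n = −122.4/n² eV.
E_8 = −122.4/64 = −1.913 eV and E_6 = −122.4/36 = −3.400 eV.
The photon energy is |E_8 − E_6| = 1.49 eV.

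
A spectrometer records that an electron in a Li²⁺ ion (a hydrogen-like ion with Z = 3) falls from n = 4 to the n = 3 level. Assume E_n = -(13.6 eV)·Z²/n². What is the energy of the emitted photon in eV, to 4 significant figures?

The Bohr energies scale as Z², so for Z = 3: E_n = −122.4/n² eV.
E_4 = −122.4/16 = −7.650 eV and E_3 = −122.4/9 = −13.60 eV.
The photon energy is |E_4 − E_3| = 5.950 eV.

5.950 eV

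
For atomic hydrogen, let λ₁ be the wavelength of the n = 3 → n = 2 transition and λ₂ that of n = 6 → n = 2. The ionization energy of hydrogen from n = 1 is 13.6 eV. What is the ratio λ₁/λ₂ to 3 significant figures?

1.60

λ ∝ 1/ΔE ∝ 1/(1/n_f² − 1/n_i²), and the Z² and hc factors cancel in the ratio.
λ₁/λ₂ = (1/2² − 1/6²)/(1/2² − 1/3²) = 0.2222/0.1389 = 1.60.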